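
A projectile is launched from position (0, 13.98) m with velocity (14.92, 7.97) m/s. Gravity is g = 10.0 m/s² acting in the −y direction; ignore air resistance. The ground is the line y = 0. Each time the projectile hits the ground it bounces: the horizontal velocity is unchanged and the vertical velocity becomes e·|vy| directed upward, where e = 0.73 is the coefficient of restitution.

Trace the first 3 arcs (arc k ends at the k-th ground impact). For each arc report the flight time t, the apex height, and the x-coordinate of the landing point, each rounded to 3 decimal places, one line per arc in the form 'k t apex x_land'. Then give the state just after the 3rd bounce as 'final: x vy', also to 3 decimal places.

1 2.649 17.156 39.528
2 2.704 9.142 79.878
3 1.974 4.872 109.334
final: 109.334 7.206

Arc 1: start y=13.980, vy=7.970 → t=2.649, apex=17.156, x_land=39.528, impact vy=-18.524
  bounce: vy ← 0.73·18.524 = 13.522
Arc 2: start y=0.000, vy=13.522 → t=2.704, apex=9.142, x_land=79.878, impact vy=-13.522
  bounce: vy ← 0.73·13.522 = 9.871
Arc 3: start y=0.000, vy=9.871 → t=1.974, apex=4.872, x_land=109.334, impact vy=-9.871
  bounce: vy ← 0.73·9.871 = 7.206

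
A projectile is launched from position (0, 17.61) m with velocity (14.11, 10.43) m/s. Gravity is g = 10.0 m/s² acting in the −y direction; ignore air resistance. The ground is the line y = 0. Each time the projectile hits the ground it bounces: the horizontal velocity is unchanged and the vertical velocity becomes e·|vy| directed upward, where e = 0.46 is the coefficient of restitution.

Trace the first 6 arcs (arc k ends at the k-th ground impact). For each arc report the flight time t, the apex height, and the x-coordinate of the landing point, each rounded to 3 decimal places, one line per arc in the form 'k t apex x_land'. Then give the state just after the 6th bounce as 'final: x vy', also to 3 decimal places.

1 3.190 23.049 45.012
2 1.975 4.877 72.883
3 0.909 1.032 85.704
4 0.418 0.218 91.601
5 0.192 0.046 94.314
6 0.088 0.010 95.562
final: 95.562 0.203

Arc 1: start y=17.610, vy=10.430 → t=3.190, apex=23.049, x_land=45.012, impact vy=-21.471
  bounce: vy ← 0.46·21.471 = 9.876
Arc 2: start y=0.000, vy=9.876 → t=1.975, apex=4.877, x_land=72.883, impact vy=-9.876
  bounce: vy ← 0.46·9.876 = 4.543
Arc 3: start y=0.000, vy=4.543 → t=0.909, apex=1.032, x_land=85.704, impact vy=-4.543
  bounce: vy ← 0.46·4.543 = 2.090
Arc 4: start y=0.000, vy=2.090 → t=0.418, apex=0.218, x_land=91.601, impact vy=-2.090
  bounce: vy ← 0.46·2.090 = 0.961
Arc 5: start y=0.000, vy=0.961 → t=0.192, apex=0.046, x_land=94.314, impact vy=-0.961
  bounce: vy ← 0.46·0.961 = 0.442
Arc 6: start y=0.000, vy=0.442 → t=0.088, apex=0.010, x_land=95.562, impact vy=-0.442
  bounce: vy ← 0.46·0.442 = 0.203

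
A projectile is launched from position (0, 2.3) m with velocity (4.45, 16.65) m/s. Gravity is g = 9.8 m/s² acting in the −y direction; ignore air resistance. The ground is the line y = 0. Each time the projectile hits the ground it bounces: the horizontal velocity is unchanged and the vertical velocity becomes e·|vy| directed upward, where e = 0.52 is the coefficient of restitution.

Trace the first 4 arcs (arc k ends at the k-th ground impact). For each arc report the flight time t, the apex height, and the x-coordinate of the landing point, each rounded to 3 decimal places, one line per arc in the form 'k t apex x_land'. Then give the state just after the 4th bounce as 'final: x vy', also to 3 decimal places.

1 3.531 16.444 15.712
2 1.905 4.446 24.191
3 0.991 1.202 28.599
4 0.515 0.325 30.892
final: 30.892 1.313

Arc 1: start y=2.300, vy=16.650 → t=3.531, apex=16.444, x_land=15.712, impact vy=-17.953
  bounce: vy ← 0.52·17.953 = 9.335
Arc 2: start y=0.000, vy=9.335 → t=1.905, apex=4.446, x_land=24.191, impact vy=-9.335
  bounce: vy ← 0.52·9.335 = 4.854
Arc 3: start y=0.000, vy=4.854 → t=0.991, apex=1.202, x_land=28.599, impact vy=-4.854
  bounce: vy ← 0.52·4.854 = 2.524
Arc 4: start y=0.000, vy=2.524 → t=0.515, apex=0.325, x_land=30.892, impact vy=-2.524
  bounce: vy ← 0.52·2.524 = 1.313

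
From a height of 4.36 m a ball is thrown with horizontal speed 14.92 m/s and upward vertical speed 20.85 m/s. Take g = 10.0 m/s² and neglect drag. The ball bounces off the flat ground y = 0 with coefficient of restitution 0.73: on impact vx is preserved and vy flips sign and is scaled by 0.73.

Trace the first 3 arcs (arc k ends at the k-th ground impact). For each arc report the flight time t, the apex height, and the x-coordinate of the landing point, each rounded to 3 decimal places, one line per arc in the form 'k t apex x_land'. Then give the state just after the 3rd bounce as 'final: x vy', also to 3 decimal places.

Arc 1: start y=4.360, vy=20.850 → t=4.370, apex=26.096, x_land=65.194, impact vy=-22.846
  bounce: vy ← 0.73·22.846 = 16.677
Arc 2: start y=0.000, vy=16.677 → t=3.335, apex=13.907, x_land=114.959, impact vy=-16.677
  bounce: vy ← 0.73·16.677 = 12.174
Arc 3: start y=0.000, vy=12.174 → t=2.435, apex=7.411, x_land=151.287, impact vy=-12.174
  bounce: vy ← 0.73·12.174 = 8.887

1 4.370 26.096 65.194
2 3.335 13.907 114.959
3 2.435 7.411 151.287
final: 151.287 8.887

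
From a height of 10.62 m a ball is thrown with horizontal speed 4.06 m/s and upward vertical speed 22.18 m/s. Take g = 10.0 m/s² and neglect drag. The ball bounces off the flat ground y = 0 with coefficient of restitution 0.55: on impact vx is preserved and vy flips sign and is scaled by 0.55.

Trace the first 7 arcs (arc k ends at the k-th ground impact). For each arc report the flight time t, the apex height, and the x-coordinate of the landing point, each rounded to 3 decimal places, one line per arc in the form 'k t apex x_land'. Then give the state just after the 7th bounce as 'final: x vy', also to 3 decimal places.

1 4.872 35.218 19.780
2 2.919 10.653 31.633
3 1.606 3.223 38.152
4 0.883 0.975 41.737
5 0.486 0.295 43.709
6 0.267 0.089 44.794
7 0.147 0.027 45.390
final: 45.390 0.404

Arc 1: start y=10.620, vy=22.180 → t=4.872, apex=35.218, x_land=19.780, impact vy=-26.540
  bounce: vy ← 0.55·26.540 = 14.597
Arc 2: start y=0.000, vy=14.597 → t=2.919, apex=10.653, x_land=31.633, impact vy=-14.597
  bounce: vy ← 0.55·14.597 = 8.028
Arc 3: start y=0.000, vy=8.028 → t=1.606, apex=3.223, x_land=38.152, impact vy=-8.028
  bounce: vy ← 0.55·8.028 = 4.416
Arc 4: start y=0.000, vy=4.416 → t=0.883, apex=0.975, x_land=41.737, impact vy=-4.416
  bounce: vy ← 0.55·4.416 = 2.429
Arc 5: start y=0.000, vy=2.429 → t=0.486, apex=0.295, x_land=43.709, impact vy=-2.429
  bounce: vy ← 0.55·2.429 = 1.336
Arc 6: start y=0.000, vy=1.336 → t=0.267, apex=0.089, x_land=44.794, impact vy=-1.336
  bounce: vy ← 0.55·1.336 = 0.735
Arc 7: start y=0.000, vy=0.735 → t=0.147, apex=0.027, x_land=45.390, impact vy=-0.735
  bounce: vy ← 0.55·0.735 = 0.404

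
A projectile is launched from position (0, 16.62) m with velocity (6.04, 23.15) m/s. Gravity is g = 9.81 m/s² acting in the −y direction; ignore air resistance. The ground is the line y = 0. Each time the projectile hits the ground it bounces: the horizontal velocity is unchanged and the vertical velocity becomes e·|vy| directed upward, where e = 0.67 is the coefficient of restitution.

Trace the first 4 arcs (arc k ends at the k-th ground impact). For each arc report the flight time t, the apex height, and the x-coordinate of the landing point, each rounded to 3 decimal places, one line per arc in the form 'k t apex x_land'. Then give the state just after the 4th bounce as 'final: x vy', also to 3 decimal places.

Arc 1: start y=16.620, vy=23.150 → t=5.353, apex=43.935, x_land=32.330, impact vy=-29.360
  bounce: vy ← 0.67·29.360 = 19.671
Arc 2: start y=0.000, vy=19.671 → t=4.010, apex=19.722, x_land=56.553, impact vy=-19.671
  bounce: vy ← 0.67·19.671 = 13.180
Arc 3: start y=0.000, vy=13.180 → t=2.687, apex=8.853, x_land=72.783, impact vy=-13.180
  bounce: vy ← 0.67·13.180 = 8.830
Arc 4: start y=0.000, vy=8.830 → t=1.800, apex=3.974, x_land=83.656, impact vy=-8.830
  bounce: vy ← 0.67·8.830 = 5.916

1 5.353 43.935 32.330
2 4.010 19.722 56.553
3 2.687 8.853 72.783
4 1.800 3.974 83.656
final: 83.656 5.916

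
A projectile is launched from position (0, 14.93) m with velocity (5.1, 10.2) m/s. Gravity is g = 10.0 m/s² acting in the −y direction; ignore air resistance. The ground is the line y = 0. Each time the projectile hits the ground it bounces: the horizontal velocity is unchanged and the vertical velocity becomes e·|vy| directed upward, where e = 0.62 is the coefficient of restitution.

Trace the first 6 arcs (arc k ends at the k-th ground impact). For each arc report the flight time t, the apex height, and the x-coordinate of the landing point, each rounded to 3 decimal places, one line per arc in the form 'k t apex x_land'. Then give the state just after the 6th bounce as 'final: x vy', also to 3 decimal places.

Arc 1: start y=14.930, vy=10.200 → t=3.027, apex=20.132, x_land=15.436, impact vy=-20.066
  bounce: vy ← 0.62·20.066 = 12.441
Arc 2: start y=0.000, vy=12.441 → t=2.488, apex=7.739, x_land=28.125, impact vy=-12.441
  bounce: vy ← 0.62·12.441 = 7.713
Arc 3: start y=0.000, vy=7.713 → t=1.543, apex=2.975, x_land=35.993, impact vy=-7.713
  bounce: vy ← 0.62·7.713 = 4.782
Arc 4: start y=0.000, vy=4.782 → t=0.956, apex=1.144, x_land=40.871, impact vy=-4.782
  bounce: vy ← 0.62·4.782 = 2.965
Arc 5: start y=0.000, vy=2.965 → t=0.593, apex=0.440, x_land=43.895, impact vy=-2.965
  bounce: vy ← 0.62·2.965 = 1.838
Arc 6: start y=0.000, vy=1.838 → t=0.368, apex=0.169, x_land=45.770, impact vy=-1.838
  bounce: vy ← 0.62·1.838 = 1.140

1 3.027 20.132 15.436
2 2.488 7.739 28.125
3 1.543 2.975 35.993
4 0.956 1.144 40.871
5 0.593 0.440 43.895
6 0.368 0.169 45.770
final: 45.770 1.140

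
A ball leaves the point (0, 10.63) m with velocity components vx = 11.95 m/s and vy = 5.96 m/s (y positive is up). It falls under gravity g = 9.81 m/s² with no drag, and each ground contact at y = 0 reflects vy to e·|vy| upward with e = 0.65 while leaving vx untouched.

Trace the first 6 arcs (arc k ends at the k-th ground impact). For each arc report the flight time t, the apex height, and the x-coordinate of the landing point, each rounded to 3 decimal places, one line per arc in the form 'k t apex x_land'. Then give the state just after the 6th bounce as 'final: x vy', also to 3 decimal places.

Arc 1: start y=10.630, vy=5.960 → t=2.200, apex=12.440, x_land=26.291, impact vy=-15.623
  bounce: vy ← 0.65·15.623 = 10.155
Arc 2: start y=0.000, vy=10.155 → t=2.070, apex=5.256, x_land=51.032, impact vy=-10.155
  bounce: vy ← 0.65·10.155 = 6.601
Arc 3: start y=0.000, vy=6.601 → t=1.346, apex=2.221, x_land=67.113, impact vy=-6.601
  bounce: vy ← 0.65·6.601 = 4.291
Arc 4: start y=0.000, vy=4.291 → t=0.875, apex=0.938, x_land=77.566, impact vy=-4.291
  bounce: vy ← 0.65·4.291 = 2.789
Arc 5: start y=0.000, vy=2.789 → t=0.569, apex=0.396, x_land=84.361, impact vy=-2.789
  bounce: vy ← 0.65·2.789 = 1.813
Arc 6: start y=0.000, vy=1.813 → t=0.370, apex=0.167, x_land=88.777, impact vy=-1.813
  bounce: vy ← 0.65·1.813 = 1.178

1 2.200 12.440 26.291
2 2.070 5.256 51.032
3 1.346 2.221 67.113
4 0.875 0.938 77.566
5 0.569 0.396 84.361
6 0.370 0.167 88.777
final: 88.777 1.178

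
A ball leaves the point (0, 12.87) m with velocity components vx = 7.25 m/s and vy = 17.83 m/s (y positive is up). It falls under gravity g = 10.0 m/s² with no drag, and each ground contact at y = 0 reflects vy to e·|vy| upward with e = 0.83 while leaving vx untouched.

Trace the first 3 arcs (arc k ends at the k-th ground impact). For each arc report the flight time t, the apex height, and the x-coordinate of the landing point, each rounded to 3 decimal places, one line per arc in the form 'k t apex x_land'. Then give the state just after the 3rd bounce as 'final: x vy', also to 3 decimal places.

1 4.182 28.765 30.316
2 3.982 19.817 59.183
3 3.305 13.652 83.142
final: 83.142 13.715

Arc 1: start y=12.870, vy=17.830 → t=4.182, apex=28.765, x_land=30.316, impact vy=-23.986
  bounce: vy ← 0.83·23.986 = 19.908
Arc 2: start y=0.000, vy=19.908 → t=3.982, apex=19.817, x_land=59.183, impact vy=-19.908
  bounce: vy ← 0.83·19.908 = 16.524
Arc 3: start y=0.000, vy=16.524 → t=3.305, apex=13.652, x_land=83.142, impact vy=-16.524
  bounce: vy ← 0.83·16.524 = 13.715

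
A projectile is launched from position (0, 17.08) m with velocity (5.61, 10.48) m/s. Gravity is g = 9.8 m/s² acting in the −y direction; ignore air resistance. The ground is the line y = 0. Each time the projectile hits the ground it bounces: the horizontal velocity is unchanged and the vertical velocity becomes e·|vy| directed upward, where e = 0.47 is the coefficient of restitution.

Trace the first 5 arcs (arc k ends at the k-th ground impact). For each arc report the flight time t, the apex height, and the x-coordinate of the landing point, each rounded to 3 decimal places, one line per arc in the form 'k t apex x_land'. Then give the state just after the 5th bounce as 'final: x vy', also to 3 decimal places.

1 3.221 22.684 18.070
2 2.022 5.011 29.416
3 0.951 1.107 34.748
4 0.447 0.245 37.255
5 0.210 0.054 38.433
final: 38.433 0.484

Arc 1: start y=17.080, vy=10.480 → t=3.221, apex=22.684, x_land=18.070, impact vy=-21.086
  bounce: vy ← 0.47·21.086 = 9.910
Arc 2: start y=0.000, vy=9.910 → t=2.022, apex=5.011, x_land=29.416, impact vy=-9.910
  bounce: vy ← 0.47·9.910 = 4.658
Arc 3: start y=0.000, vy=4.658 → t=0.951, apex=1.107, x_land=34.748, impact vy=-4.658
  bounce: vy ← 0.47·4.658 = 2.189
Arc 4: start y=0.000, vy=2.189 → t=0.447, apex=0.245, x_land=37.255, impact vy=-2.189
  bounce: vy ← 0.47·2.189 = 1.029
Arc 5: start y=0.000, vy=1.029 → t=0.210, apex=0.054, x_land=38.433, impact vy=-1.029
  bounce: vy ← 0.47·1.029 = 0.484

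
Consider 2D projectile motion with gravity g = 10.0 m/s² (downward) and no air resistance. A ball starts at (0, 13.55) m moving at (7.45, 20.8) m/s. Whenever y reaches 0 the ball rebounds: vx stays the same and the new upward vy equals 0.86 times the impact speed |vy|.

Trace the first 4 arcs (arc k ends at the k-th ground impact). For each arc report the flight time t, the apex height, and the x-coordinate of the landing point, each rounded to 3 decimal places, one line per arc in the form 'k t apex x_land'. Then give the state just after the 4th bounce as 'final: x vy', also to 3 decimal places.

Arc 1: start y=13.550, vy=20.800 → t=4.733, apex=35.182, x_land=35.258, impact vy=-26.526
  bounce: vy ← 0.86·26.526 = 22.813
Arc 2: start y=0.000, vy=22.813 → t=4.563, apex=26.021, x_land=69.249, impact vy=-22.813
  bounce: vy ← 0.86·22.813 = 19.619
Arc 3: start y=0.000, vy=19.619 → t=3.924, apex=19.245, x_land=98.481, impact vy=-19.619
  bounce: vy ← 0.86·19.619 = 16.872
Arc 4: start y=0.000, vy=16.872 → t=3.374, apex=14.233, x_land=123.620, impact vy=-16.872
  bounce: vy ← 0.86·16.872 = 14.510

1 4.733 35.182 35.258
2 4.563 26.021 69.249
3 3.924 19.245 98.481
4 3.374 14.233 123.620
final: 123.620 14.510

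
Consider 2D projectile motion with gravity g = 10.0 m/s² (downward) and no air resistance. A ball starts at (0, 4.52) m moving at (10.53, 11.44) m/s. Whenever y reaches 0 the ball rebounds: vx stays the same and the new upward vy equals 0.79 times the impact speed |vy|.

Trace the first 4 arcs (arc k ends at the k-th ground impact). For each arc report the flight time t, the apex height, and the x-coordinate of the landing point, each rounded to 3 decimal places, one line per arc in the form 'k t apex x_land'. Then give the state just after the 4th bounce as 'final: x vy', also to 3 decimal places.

Arc 1: start y=4.520, vy=11.440 → t=2.632, apex=11.064, x_land=27.710, impact vy=-14.875
  bounce: vy ← 0.79·14.875 = 11.751
Arc 2: start y=0.000, vy=11.751 → t=2.350, apex=6.905, x_land=52.459, impact vy=-11.751
  bounce: vy ← 0.79·11.751 = 9.284
Arc 3: start y=0.000, vy=9.284 → t=1.857, apex=4.309, x_land=72.010, impact vy=-9.284
  bounce: vy ← 0.79·9.284 = 7.334
Arc 4: start y=0.000, vy=7.334 → t=1.467, apex=2.689, x_land=87.456, impact vy=-7.334
  bounce: vy ← 0.79·7.334 = 5.794

1 2.632 11.064 27.710
2 2.350 6.905 52.459
3 1.857 4.309 72.010
4 1.467 2.689 87.456
final: 87.456 5.794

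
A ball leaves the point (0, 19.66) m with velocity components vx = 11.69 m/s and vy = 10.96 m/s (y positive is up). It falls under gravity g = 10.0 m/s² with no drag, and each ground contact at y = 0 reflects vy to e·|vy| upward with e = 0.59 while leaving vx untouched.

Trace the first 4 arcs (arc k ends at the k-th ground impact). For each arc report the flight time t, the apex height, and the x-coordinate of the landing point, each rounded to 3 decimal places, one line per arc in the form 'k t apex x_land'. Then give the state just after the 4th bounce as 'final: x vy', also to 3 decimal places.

1 3.362 25.666 39.298
2 2.673 8.934 70.551
3 1.577 3.110 88.990
4 0.931 1.083 99.869
final: 99.869 2.745

Arc 1: start y=19.660, vy=10.960 → t=3.362, apex=25.666, x_land=39.298, impact vy=-22.657
  bounce: vy ← 0.59·22.657 = 13.367
Arc 2: start y=0.000, vy=13.367 → t=2.673, apex=8.934, x_land=70.551, impact vy=-13.367
  bounce: vy ← 0.59·13.367 = 7.887
Arc 3: start y=0.000, vy=7.887 → t=1.577, apex=3.110, x_land=88.990, impact vy=-7.887
  bounce: vy ← 0.59·7.887 = 4.653
Arc 4: start y=0.000, vy=4.653 → t=0.931, apex=1.083, x_land=99.869, impact vy=-4.653
  bounce: vy ← 0.59·4.653 = 2.745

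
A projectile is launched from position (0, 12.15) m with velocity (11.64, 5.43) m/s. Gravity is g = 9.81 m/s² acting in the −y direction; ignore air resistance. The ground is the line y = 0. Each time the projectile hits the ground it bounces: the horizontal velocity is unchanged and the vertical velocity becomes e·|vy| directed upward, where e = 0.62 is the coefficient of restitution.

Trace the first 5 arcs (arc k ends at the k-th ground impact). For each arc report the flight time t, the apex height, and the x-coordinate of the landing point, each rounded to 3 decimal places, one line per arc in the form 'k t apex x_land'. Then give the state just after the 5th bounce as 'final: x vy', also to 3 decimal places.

1 2.222 13.653 25.863
2 2.069 5.248 49.943
3 1.283 2.017 64.873
4 0.795 0.775 74.130
5 0.493 0.298 79.869
final: 79.869 1.499

Arc 1: start y=12.150, vy=5.430 → t=2.222, apex=13.653, x_land=25.863, impact vy=-16.367
  bounce: vy ← 0.62·16.367 = 10.147
Arc 2: start y=0.000, vy=10.147 → t=2.069, apex=5.248, x_land=49.943, impact vy=-10.147
  bounce: vy ← 0.62·10.147 = 6.291
Arc 3: start y=0.000, vy=6.291 → t=1.283, apex=2.017, x_land=64.873, impact vy=-6.291
  bounce: vy ← 0.62·6.291 = 3.901
Arc 4: start y=0.000, vy=3.901 → t=0.795, apex=0.775, x_land=74.130, impact vy=-3.901
  bounce: vy ← 0.62·3.901 = 2.418
Arc 5: start y=0.000, vy=2.418 → t=0.493, apex=0.298, x_land=79.869, impact vy=-2.418
  bounce: vy ← 0.62·2.418 = 1.499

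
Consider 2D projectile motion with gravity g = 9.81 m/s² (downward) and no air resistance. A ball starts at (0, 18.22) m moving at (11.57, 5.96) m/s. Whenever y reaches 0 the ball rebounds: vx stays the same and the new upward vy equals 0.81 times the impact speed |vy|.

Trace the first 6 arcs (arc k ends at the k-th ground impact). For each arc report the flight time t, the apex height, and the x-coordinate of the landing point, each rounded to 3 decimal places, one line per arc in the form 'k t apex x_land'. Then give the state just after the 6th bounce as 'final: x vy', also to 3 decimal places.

1 2.628 20.030 30.410
2 3.274 13.142 68.287
3 2.652 8.622 98.967
4 2.148 5.657 123.818
5 1.740 3.712 143.948
6 1.409 2.435 160.252
final: 160.252 5.599

Arc 1: start y=18.220, vy=5.960 → t=2.628, apex=20.030, x_land=30.410, impact vy=-19.824
  bounce: vy ← 0.81·19.824 = 16.058
Arc 2: start y=0.000, vy=16.058 → t=3.274, apex=13.142, x_land=68.287, impact vy=-16.058
  bounce: vy ← 0.81·16.058 = 13.007
Arc 3: start y=0.000, vy=13.007 → t=2.652, apex=8.622, x_land=98.967, impact vy=-13.007
  bounce: vy ← 0.81·13.007 = 10.535
Arc 4: start y=0.000, vy=10.535 → t=2.148, apex=5.657, x_land=123.818, impact vy=-10.535
  bounce: vy ← 0.81·10.535 = 8.534
Arc 5: start y=0.000, vy=8.534 → t=1.740, apex=3.712, x_land=143.948, impact vy=-8.534
  bounce: vy ← 0.81·8.534 = 6.912
Arc 6: start y=0.000, vy=6.912 → t=1.409, apex=2.435, x_land=160.252, impact vy=-6.912
  bounce: vy ← 0.81·6.912 = 5.599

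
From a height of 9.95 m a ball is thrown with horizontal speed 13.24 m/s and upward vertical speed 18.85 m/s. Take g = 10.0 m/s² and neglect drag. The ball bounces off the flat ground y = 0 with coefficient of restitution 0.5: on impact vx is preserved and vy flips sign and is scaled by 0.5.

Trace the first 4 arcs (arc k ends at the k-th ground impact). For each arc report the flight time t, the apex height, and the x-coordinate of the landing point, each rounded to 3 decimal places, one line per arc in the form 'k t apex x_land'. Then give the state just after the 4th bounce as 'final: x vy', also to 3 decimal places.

1 4.239 27.716 56.130
2 2.354 6.929 87.302
3 1.177 1.732 102.888
4 0.589 0.433 110.681
final: 110.681 1.472

Arc 1: start y=9.950, vy=18.850 → t=4.239, apex=27.716, x_land=56.130, impact vy=-23.544
  bounce: vy ← 0.5·23.544 = 11.772
Arc 2: start y=0.000, vy=11.772 → t=2.354, apex=6.929, x_land=87.302, impact vy=-11.772
  bounce: vy ← 0.5·11.772 = 5.886
Arc 3: start y=0.000, vy=5.886 → t=1.177, apex=1.732, x_land=102.888, impact vy=-5.886
  bounce: vy ← 0.5·5.886 = 2.943
Arc 4: start y=0.000, vy=2.943 → t=0.589, apex=0.433, x_land=110.681, impact vy=-2.943
  bounce: vy ← 0.5·2.943 = 1.472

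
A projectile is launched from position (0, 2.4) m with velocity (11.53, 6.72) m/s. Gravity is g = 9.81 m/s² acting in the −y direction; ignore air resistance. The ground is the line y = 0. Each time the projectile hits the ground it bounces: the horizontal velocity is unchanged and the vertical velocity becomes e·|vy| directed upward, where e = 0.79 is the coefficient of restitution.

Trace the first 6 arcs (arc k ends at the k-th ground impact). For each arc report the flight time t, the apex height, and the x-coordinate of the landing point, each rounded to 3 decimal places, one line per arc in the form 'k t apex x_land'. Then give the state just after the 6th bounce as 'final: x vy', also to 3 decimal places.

Arc 1: start y=2.400, vy=6.720 → t=1.664, apex=4.702, x_land=19.187, impact vy=-9.604
  bounce: vy ← 0.79·9.604 = 7.588
Arc 2: start y=0.000, vy=7.588 → t=1.547, apex=2.934, x_land=37.022, impact vy=-7.588
  bounce: vy ← 0.79·7.588 = 5.994
Arc 3: start y=0.000, vy=5.994 → t=1.222, apex=1.831, x_land=51.113, impact vy=-5.994
  bounce: vy ← 0.79·5.994 = 4.735
Arc 4: start y=0.000, vy=4.735 → t=0.965, apex=1.143, x_land=62.244, impact vy=-4.735
  bounce: vy ← 0.79·4.735 = 3.741
Arc 5: start y=0.000, vy=3.741 → t=0.763, apex=0.713, x_land=71.038, impact vy=-3.741
  bounce: vy ← 0.79·3.741 = 2.955
Arc 6: start y=0.000, vy=2.955 → t=0.603, apex=0.445, x_land=77.985, impact vy=-2.955
  bounce: vy ← 0.79·2.955 = 2.335

1 1.664 4.702 19.187
2 1.547 2.934 37.022
3 1.222 1.831 51.113
4 0.965 1.143 62.244
5 0.763 0.713 71.038
6 0.603 0.445 77.985
final: 77.985 2.335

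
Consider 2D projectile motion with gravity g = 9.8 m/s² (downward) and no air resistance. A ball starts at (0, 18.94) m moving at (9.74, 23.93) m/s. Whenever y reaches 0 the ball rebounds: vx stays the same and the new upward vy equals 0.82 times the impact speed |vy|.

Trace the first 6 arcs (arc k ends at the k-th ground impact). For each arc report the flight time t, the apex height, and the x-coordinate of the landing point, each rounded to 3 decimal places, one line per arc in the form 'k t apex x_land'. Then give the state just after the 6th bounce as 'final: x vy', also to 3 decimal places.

Arc 1: start y=18.940, vy=23.930 → t=5.577, apex=48.157, x_land=54.318, impact vy=-30.722
  bounce: vy ← 0.82·30.722 = 25.192
Arc 2: start y=0.000, vy=25.192 → t=5.141, apex=32.380, x_land=104.394, impact vy=-25.192
  bounce: vy ← 0.82·25.192 = 20.658
Arc 3: start y=0.000, vy=20.658 → t=4.216, apex=21.773, x_land=145.457, impact vy=-20.658
  bounce: vy ← 0.82·20.658 = 16.939
Arc 4: start y=0.000, vy=16.939 → t=3.457, apex=14.640, x_land=179.128, impact vy=-16.939
  bounce: vy ← 0.82·16.939 = 13.890
Arc 5: start y=0.000, vy=13.890 → t=2.835, apex=9.844, x_land=206.739, impact vy=-13.890
  bounce: vy ← 0.82·13.890 = 11.390
Arc 6: start y=0.000, vy=11.390 → t=2.324, apex=6.619, x_land=229.379, impact vy=-11.390
  bounce: vy ← 0.82·11.390 = 9.340

1 5.577 48.157 54.318
2 5.141 32.380 104.394
3 4.216 21.773 145.457
4 3.457 14.640 179.128
5 2.835 9.844 206.739
6 2.324 6.619 229.379
final: 229.379 9.340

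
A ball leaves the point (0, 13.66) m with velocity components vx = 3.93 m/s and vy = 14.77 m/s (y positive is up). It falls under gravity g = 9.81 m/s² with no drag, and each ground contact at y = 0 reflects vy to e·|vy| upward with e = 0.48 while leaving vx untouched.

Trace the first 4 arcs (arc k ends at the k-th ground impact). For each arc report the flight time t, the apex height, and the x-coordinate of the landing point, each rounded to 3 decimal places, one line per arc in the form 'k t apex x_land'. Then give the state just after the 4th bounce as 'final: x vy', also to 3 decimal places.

Arc 1: start y=13.660, vy=14.770 → t=3.753, apex=24.779, x_land=14.750, impact vy=-22.049
  bounce: vy ← 0.48·22.049 = 10.584
Arc 2: start y=0.000, vy=10.584 → t=2.158, apex=5.709, x_land=23.230, impact vy=-10.584
  bounce: vy ← 0.48·10.584 = 5.080
Arc 3: start y=0.000, vy=5.080 → t=1.036, apex=1.315, x_land=27.300, impact vy=-5.080
  bounce: vy ← 0.48·5.080 = 2.438
Arc 4: start y=0.000, vy=2.438 → t=0.497, apex=0.303, x_land=29.254, impact vy=-2.438
  bounce: vy ← 0.48·2.438 = 1.170

1 3.753 24.779 14.750
2 2.158 5.709 23.230
3 1.036 1.315 27.300
4 0.497 0.303 29.254
final: 29.254 1.170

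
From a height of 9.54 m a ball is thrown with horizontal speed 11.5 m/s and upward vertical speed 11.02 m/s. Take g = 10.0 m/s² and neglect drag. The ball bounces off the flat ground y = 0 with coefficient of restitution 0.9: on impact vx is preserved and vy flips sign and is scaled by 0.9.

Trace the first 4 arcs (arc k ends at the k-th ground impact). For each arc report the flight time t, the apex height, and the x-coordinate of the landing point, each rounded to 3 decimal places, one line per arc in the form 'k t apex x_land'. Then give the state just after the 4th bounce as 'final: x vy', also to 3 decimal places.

1 2.869 15.612 32.994
2 3.181 12.646 69.571
3 2.863 10.243 102.491
4 2.576 8.297 132.119
final: 132.119 11.594

Arc 1: start y=9.540, vy=11.020 → t=2.869, apex=15.612, x_land=32.994, impact vy=-17.670
  bounce: vy ← 0.9·17.670 = 15.903
Arc 2: start y=0.000, vy=15.903 → t=3.181, apex=12.646, x_land=69.571, impact vy=-15.903
  bounce: vy ← 0.9·15.903 = 14.313
Arc 3: start y=0.000, vy=14.313 → t=2.863, apex=10.243, x_land=102.491, impact vy=-14.313
  bounce: vy ← 0.9·14.313 = 12.882
Arc 4: start y=0.000, vy=12.882 → t=2.576, apex=8.297, x_land=132.119, impact vy=-12.882
  bounce: vy ← 0.9·12.882 = 11.594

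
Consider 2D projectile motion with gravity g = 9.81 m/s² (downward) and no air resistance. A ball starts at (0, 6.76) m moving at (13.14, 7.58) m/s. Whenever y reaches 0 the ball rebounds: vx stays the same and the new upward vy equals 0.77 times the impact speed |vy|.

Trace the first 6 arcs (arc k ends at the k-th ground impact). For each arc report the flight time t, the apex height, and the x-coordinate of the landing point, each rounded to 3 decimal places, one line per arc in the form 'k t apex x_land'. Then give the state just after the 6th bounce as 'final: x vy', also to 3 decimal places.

Arc 1: start y=6.760, vy=7.580 → t=2.178, apex=9.688, x_land=28.620, impact vy=-13.787
  bounce: vy ← 0.77·13.787 = 10.616
Arc 2: start y=0.000, vy=10.616 → t=2.164, apex=5.744, x_land=57.060, impact vy=-10.616
  bounce: vy ← 0.77·10.616 = 8.174
Arc 3: start y=0.000, vy=8.174 → t=1.667, apex=3.406, x_land=78.958, impact vy=-8.174
  bounce: vy ← 0.77·8.174 = 6.294
Arc 4: start y=0.000, vy=6.294 → t=1.283, apex=2.019, x_land=95.820, impact vy=-6.294
  bounce: vy ← 0.77·6.294 = 4.847
Arc 5: start y=0.000, vy=4.847 → t=0.988, apex=1.197, x_land=108.804, impact vy=-4.847
  bounce: vy ← 0.77·4.847 = 3.732
Arc 6: start y=0.000, vy=3.732 → t=0.761, apex=0.710, x_land=118.801, impact vy=-3.732
  bounce: vy ← 0.77·3.732 = 2.874

1 2.178 9.688 28.620
2 2.164 5.744 57.060
3 1.667 3.406 78.958
4 1.283 2.019 95.820
5 0.988 1.197 108.804
6 0.761 0.710 118.801
final: 118.801 2.874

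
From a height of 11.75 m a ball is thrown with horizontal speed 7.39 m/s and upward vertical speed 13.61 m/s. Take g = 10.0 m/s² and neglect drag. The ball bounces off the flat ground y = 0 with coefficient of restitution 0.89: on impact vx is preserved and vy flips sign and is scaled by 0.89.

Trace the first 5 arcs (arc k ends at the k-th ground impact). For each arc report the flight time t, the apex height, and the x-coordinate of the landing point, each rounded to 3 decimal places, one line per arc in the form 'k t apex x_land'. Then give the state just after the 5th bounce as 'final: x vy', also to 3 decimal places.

1 3.411 21.012 25.207
2 3.649 16.643 52.173
3 3.248 13.183 76.172
4 2.890 10.442 97.531
5 2.572 8.271 116.541
final: 116.541 11.447

Arc 1: start y=11.750, vy=13.610 → t=3.411, apex=21.012, x_land=25.207, impact vy=-20.500
  bounce: vy ← 0.89·20.500 = 18.245
Arc 2: start y=0.000, vy=18.245 → t=3.649, apex=16.643, x_land=52.173, impact vy=-18.245
  bounce: vy ← 0.89·18.245 = 16.238
Arc 3: start y=0.000, vy=16.238 → t=3.248, apex=13.183, x_land=76.172, impact vy=-16.238
  bounce: vy ← 0.89·16.238 = 14.452
Arc 4: start y=0.000, vy=14.452 → t=2.890, apex=10.442, x_land=97.531, impact vy=-14.452
  bounce: vy ← 0.89·14.452 = 12.862
Arc 5: start y=0.000, vy=12.862 → t=2.572, apex=8.271, x_land=116.541, impact vy=-12.862
  bounce: vy ← 0.89·12.862 = 11.447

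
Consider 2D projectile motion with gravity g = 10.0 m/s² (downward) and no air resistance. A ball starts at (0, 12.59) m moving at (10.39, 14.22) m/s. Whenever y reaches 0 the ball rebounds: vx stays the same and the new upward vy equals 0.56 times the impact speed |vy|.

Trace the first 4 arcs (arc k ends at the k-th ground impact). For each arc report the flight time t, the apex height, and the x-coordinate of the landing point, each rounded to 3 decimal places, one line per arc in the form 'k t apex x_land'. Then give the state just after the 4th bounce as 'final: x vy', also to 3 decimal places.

Arc 1: start y=12.590, vy=14.220 → t=3.553, apex=22.700, x_land=36.913, impact vy=-21.307
  bounce: vy ← 0.56·21.307 = 11.932
Arc 2: start y=0.000, vy=11.932 → t=2.386, apex=7.119, x_land=61.708, impact vy=-11.932
  bounce: vy ← 0.56·11.932 = 6.682
Arc 3: start y=0.000, vy=6.682 → t=1.336, apex=2.232, x_land=75.593, impact vy=-6.682
  bounce: vy ← 0.56·6.682 = 3.742
Arc 4: start y=0.000, vy=3.742 → t=0.748, apex=0.700, x_land=83.369, impact vy=-3.742
  bounce: vy ← 0.56·3.742 = 2.095

1 3.553 22.700 36.913
2 2.386 7.119 61.708
3 1.336 2.232 75.593
4 0.748 0.700 83.369
final: 83.369 2.095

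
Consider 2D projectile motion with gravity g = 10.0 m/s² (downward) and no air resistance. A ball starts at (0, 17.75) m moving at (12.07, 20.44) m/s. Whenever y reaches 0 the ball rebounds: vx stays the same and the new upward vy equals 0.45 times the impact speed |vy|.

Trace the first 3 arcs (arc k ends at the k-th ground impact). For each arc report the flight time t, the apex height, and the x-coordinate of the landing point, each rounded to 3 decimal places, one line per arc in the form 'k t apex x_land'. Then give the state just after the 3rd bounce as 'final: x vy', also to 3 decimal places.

Arc 1: start y=17.750, vy=20.440 → t=4.824, apex=38.640, x_land=58.225, impact vy=-27.799
  bounce: vy ← 0.45·27.799 = 12.510
Arc 2: start y=0.000, vy=12.510 → t=2.502, apex=7.825, x_land=88.423, impact vy=-12.510
  bounce: vy ← 0.45·12.510 = 5.629
Arc 3: start y=0.000, vy=5.629 → t=1.126, apex=1.584, x_land=102.012, impact vy=-5.629
  bounce: vy ← 0.45·5.629 = 2.533

1 4.824 38.640 58.225
2 2.502 7.825 88.423
3 1.126 1.584 102.012
final: 102.012 2.533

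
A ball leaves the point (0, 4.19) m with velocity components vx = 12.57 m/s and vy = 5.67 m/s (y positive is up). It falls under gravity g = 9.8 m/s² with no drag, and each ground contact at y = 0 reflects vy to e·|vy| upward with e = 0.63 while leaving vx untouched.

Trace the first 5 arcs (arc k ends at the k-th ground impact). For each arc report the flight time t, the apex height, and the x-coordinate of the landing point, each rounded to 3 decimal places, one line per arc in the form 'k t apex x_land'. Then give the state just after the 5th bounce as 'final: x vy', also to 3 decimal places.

1 1.669 5.830 20.984
2 1.374 2.314 38.260
3 0.866 0.918 49.144
4 0.546 0.365 56.001
5 0.344 0.145 60.321
final: 60.321 1.061

Arc 1: start y=4.190, vy=5.670 → t=1.669, apex=5.830, x_land=20.984, impact vy=-10.690
  bounce: vy ← 0.63·10.690 = 6.735
Arc 2: start y=0.000, vy=6.735 → t=1.374, apex=2.314, x_land=38.260, impact vy=-6.735
  bounce: vy ← 0.63·6.735 = 4.243
Arc 3: start y=0.000, vy=4.243 → t=0.866, apex=0.918, x_land=49.144, impact vy=-4.243
  bounce: vy ← 0.63·4.243 = 2.673
Arc 4: start y=0.000, vy=2.673 → t=0.546, apex=0.365, x_land=56.001, impact vy=-2.673
  bounce: vy ← 0.63·2.673 = 1.684
Arc 5: start y=0.000, vy=1.684 → t=0.344, apex=0.145, x_land=60.321, impact vy=-1.684
  bounce: vy ← 0.63·1.684 = 1.061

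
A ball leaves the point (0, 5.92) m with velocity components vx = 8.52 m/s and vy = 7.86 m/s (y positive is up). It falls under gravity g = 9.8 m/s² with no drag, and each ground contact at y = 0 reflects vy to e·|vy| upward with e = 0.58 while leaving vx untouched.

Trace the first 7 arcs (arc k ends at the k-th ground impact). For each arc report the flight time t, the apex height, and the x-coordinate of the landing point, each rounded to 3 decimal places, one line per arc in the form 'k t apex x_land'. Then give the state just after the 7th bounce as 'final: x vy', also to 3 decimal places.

1 2.163 9.072 18.426
2 1.578 3.052 31.874
3 0.915 1.027 39.674
4 0.531 0.345 44.198
5 0.308 0.116 46.822
6 0.179 0.039 48.343
7 0.104 0.013 49.226
final: 49.226 0.294

Arc 1: start y=5.920, vy=7.860 → t=2.163, apex=9.072, x_land=18.426, impact vy=-13.335
  bounce: vy ← 0.58·13.335 = 7.734
Arc 2: start y=0.000, vy=7.734 → t=1.578, apex=3.052, x_land=31.874, impact vy=-7.734
  bounce: vy ← 0.58·7.734 = 4.486
Arc 3: start y=0.000, vy=4.486 → t=0.915, apex=1.027, x_land=39.674, impact vy=-4.486
  bounce: vy ← 0.58·4.486 = 2.602
Arc 4: start y=0.000, vy=2.602 → t=0.531, apex=0.345, x_land=44.198, impact vy=-2.602
  bounce: vy ← 0.58·2.602 = 1.509
Arc 5: start y=0.000, vy=1.509 → t=0.308, apex=0.116, x_land=46.822, impact vy=-1.509
  bounce: vy ← 0.58·1.509 = 0.875
Arc 6: start y=0.000, vy=0.875 → t=0.179, apex=0.039, x_land=48.343, impact vy=-0.875
  bounce: vy ← 0.58·0.875 = 0.508
Arc 7: start y=0.000, vy=0.508 → t=0.104, apex=0.013, x_land=49.226, impact vy=-0.508
  bounce: vy ← 0.58·0.508 = 0.294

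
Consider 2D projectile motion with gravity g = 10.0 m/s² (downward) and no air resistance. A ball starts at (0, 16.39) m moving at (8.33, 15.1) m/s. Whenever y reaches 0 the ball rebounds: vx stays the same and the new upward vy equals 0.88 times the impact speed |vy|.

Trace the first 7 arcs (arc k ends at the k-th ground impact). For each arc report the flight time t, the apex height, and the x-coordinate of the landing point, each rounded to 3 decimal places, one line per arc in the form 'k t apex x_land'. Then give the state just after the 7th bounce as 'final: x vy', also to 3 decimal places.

1 3.868 27.791 32.217
2 4.149 21.521 66.781
3 3.651 16.666 97.197
4 3.213 12.906 123.963
5 2.828 9.994 147.517
6 2.488 7.740 168.245
7 2.190 5.994 186.485
final: 186.485 9.635

Arc 1: start y=16.390, vy=15.100 → t=3.868, apex=27.791, x_land=32.217, impact vy=-23.576
  bounce: vy ← 0.88·23.576 = 20.747
Arc 2: start y=0.000, vy=20.747 → t=4.149, apex=21.521, x_land=66.781, impact vy=-20.747
  bounce: vy ← 0.88·20.747 = 18.257
Arc 3: start y=0.000, vy=18.257 → t=3.651, apex=16.666, x_land=97.197, impact vy=-18.257
  bounce: vy ← 0.88·18.257 = 16.066
Arc 4: start y=0.000, vy=16.066 → t=3.213, apex=12.906, x_land=123.963, impact vy=-16.066
  bounce: vy ← 0.88·16.066 = 14.138
Arc 5: start y=0.000, vy=14.138 → t=2.828, apex=9.994, x_land=147.517, impact vy=-14.138
  bounce: vy ← 0.88·14.138 = 12.442
Arc 6: start y=0.000, vy=12.442 → t=2.488, apex=7.740, x_land=168.245, impact vy=-12.442
  bounce: vy ← 0.88·12.442 = 10.949
Arc 7: start y=0.000, vy=10.949 → t=2.190, apex=5.994, x_land=186.485, impact vy=-10.949
  bounce: vy ← 0.88·10.949 = 9.635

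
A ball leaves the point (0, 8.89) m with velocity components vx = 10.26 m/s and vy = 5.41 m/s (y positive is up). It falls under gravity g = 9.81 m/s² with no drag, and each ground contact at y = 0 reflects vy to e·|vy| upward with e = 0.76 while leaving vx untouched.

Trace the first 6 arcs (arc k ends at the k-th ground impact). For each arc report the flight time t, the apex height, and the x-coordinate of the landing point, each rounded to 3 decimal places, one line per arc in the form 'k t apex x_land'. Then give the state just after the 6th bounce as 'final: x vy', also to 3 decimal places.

Arc 1: start y=8.890, vy=5.410 → t=2.006, apex=10.382, x_land=20.585, impact vy=-14.272
  bounce: vy ← 0.76·14.272 = 10.847
Arc 2: start y=0.000, vy=10.847 → t=2.211, apex=5.996, x_land=43.273, impact vy=-10.847
  bounce: vy ← 0.76·10.847 = 8.244
Arc 3: start y=0.000, vy=8.244 → t=1.681, apex=3.464, x_land=60.517, impact vy=-8.244
  bounce: vy ← 0.76·8.244 = 6.265
Arc 4: start y=0.000, vy=6.265 → t=1.277, apex=2.001, x_land=73.622, impact vy=-6.265
  bounce: vy ← 0.76·6.265 = 4.761
Arc 5: start y=0.000, vy=4.761 → t=0.971, apex=1.156, x_land=83.581, impact vy=-4.761
  bounce: vy ← 0.76·4.761 = 3.619
Arc 6: start y=0.000, vy=3.619 → t=0.738, apex=0.667, x_land=91.151, impact vy=-3.619
  bounce: vy ← 0.76·3.619 = 2.750

1 2.006 10.382 20.585
2 2.211 5.996 43.273
3 1.681 3.464 60.517
4 1.277 2.001 73.622
5 0.971 1.156 83.581
6 0.738 0.667 91.151
final: 91.151 2.750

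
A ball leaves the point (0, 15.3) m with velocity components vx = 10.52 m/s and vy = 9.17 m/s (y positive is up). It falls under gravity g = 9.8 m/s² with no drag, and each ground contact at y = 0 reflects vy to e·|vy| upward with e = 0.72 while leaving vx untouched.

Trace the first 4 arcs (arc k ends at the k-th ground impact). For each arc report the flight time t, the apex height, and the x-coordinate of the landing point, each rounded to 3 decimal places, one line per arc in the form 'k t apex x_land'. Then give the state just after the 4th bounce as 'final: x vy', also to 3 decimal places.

1 2.935 19.590 30.878
2 2.879 10.156 61.169
3 2.073 5.265 82.977
4 1.493 2.729 98.680
final: 98.680 5.266

Arc 1: start y=15.300, vy=9.170 → t=2.935, apex=19.590, x_land=30.878, impact vy=-19.595
  bounce: vy ← 0.72·19.595 = 14.108
Arc 2: start y=0.000, vy=14.108 → t=2.879, apex=10.156, x_land=61.169, impact vy=-14.108
  bounce: vy ← 0.72·14.108 = 10.158
Arc 3: start y=0.000, vy=10.158 → t=2.073, apex=5.265, x_land=82.977, impact vy=-10.158
  bounce: vy ← 0.72·10.158 = 7.314
Arc 4: start y=0.000, vy=7.314 → t=1.493, apex=2.729, x_land=98.680, impact vy=-7.314
  bounce: vy ← 0.72·7.314 = 5.266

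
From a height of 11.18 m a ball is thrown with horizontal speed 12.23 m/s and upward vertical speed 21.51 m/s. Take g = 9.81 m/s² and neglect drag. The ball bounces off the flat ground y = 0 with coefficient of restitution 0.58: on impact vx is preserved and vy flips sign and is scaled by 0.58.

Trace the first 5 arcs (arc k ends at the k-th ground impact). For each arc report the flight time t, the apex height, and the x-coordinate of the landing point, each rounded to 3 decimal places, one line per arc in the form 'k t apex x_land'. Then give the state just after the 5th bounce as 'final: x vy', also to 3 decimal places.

Arc 1: start y=11.180, vy=21.510 → t=4.855, apex=34.762, x_land=59.374, impact vy=-26.116
  bounce: vy ← 0.58·26.116 = 15.147
Arc 2: start y=0.000, vy=15.147 → t=3.088, apex=11.694, x_land=97.142, impact vy=-15.147
  bounce: vy ← 0.58·15.147 = 8.785
Arc 3: start y=0.000, vy=8.785 → t=1.791, apex=3.934, x_land=119.047, impact vy=-8.785
  bounce: vy ← 0.58·8.785 = 5.095
Arc 4: start y=0.000, vy=5.095 → t=1.039, apex=1.323, x_land=131.752, impact vy=-5.095
  bounce: vy ← 0.58·5.095 = 2.955
Arc 5: start y=0.000, vy=2.955 → t=0.603, apex=0.445, x_land=139.121, impact vy=-2.955
  bounce: vy ← 0.58·2.955 = 1.714

1 4.855 34.762 59.374
2 3.088 11.694 97.142
3 1.791 3.934 119.047
4 1.039 1.323 131.752
5 0.603 0.445 139.121
final: 139.121 1.714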